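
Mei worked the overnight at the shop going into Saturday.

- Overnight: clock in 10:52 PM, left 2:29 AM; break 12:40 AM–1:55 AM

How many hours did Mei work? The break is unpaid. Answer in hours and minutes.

Overnight: 10:52 PM → midnight = 1 h 8 min; midnight → 2:29 AM = 2 h 29 min; span 3 h 37 min; less 75 min break → 2 h 22 min

2 h 22 min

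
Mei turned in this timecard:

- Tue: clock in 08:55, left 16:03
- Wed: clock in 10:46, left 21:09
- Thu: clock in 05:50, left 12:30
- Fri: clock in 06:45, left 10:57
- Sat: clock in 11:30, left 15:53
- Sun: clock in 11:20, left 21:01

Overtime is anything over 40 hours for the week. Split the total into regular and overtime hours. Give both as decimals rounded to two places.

Tue: 08:55–16:03 = 7 h 8 min
Wed: 10:46–21:09 = 10 h 23 min
Thu: 05:50–12:30 = 6 h 40 min
Fri: 06:45–10:57 = 4 h 12 min
Sat: 11:30–15:53 = 4 h 23 min
Sun: 11:20–21:01 = 9 h 41 min
Total worked: 42 h 27 min = 42.45 h.
Threshold 40 h → overtime 2 h 27 min, regular 40 h 0 min.

Regular 40.00 hours, overtime 2.45 hours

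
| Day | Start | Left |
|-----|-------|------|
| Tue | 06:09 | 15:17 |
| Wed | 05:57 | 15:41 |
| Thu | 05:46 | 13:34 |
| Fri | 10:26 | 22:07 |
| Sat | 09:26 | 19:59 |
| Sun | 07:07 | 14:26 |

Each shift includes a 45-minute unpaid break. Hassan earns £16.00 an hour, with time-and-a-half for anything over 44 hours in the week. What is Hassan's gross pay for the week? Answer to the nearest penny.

Tue: 06:09–15:17 = 9 h 8 min; less 45 min break → 8 h 23 min
Wed: 05:57–15:41 = 9 h 44 min; less 45 min break → 8 h 59 min
Thu: 05:46–13:34 = 7 h 48 min; less 45 min break → 7 h 3 min
Fri: 10:26–22:07 = 11 h 41 min; less 45 min break → 10 h 56 min
Sat: 09:26–19:59 = 10 h 33 min; less 45 min break → 9 h 48 min
Sun: 07:07–14:26 = 7 h 19 min; less 45 min break → 6 h 34 min
Total worked: 51 h 43 min = 3103 min.
Regular 44 h 0 min = 2640 min at £16.00/h; overtime 7 h 43 min = 463 min at £24.00/h.
Pay = (2640 × £16.00 + 463 × £24.00) ÷ 60 = £889.20.

£889.20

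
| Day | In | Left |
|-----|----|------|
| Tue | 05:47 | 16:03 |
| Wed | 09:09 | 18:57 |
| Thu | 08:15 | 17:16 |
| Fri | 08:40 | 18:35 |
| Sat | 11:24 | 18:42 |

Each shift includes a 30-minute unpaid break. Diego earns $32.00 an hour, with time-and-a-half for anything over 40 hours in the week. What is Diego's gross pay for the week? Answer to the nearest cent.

$1462.40

Tue: 05:47–16:03 = 10 h 16 min; less 30 min break → 9 h 46 min
Wed: 09:09–18:57 = 9 h 48 min; less 30 min break → 9 h 18 min
Thu: 08:15–17:16 = 9 h 1 min; less 30 min break → 8 h 31 min
Fri: 08:40–18:35 = 9 h 55 min; less 30 min break → 9 h 25 min
Sat: 11:24–18:42 = 7 h 18 min; less 30 min break → 6 h 48 min
Total worked: 43 h 48 min = 2628 min.
Regular 40 h 0 min = 2400 min at $32.00/h; overtime 3 h 48 min = 228 min at $48.00/h.
Pay = (2400 × $32.00 + 228 × $48.00) ÷ 60 = $1462.40.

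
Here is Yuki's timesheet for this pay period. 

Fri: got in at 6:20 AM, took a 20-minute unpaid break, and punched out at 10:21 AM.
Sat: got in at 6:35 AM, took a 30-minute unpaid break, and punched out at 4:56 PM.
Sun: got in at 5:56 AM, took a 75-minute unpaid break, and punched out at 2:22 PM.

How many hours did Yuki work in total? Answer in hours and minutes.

Fri: 6:20 AM–10:21 AM = 4 h 1 min; less 20 min break → 3 h 41 min
Sat: 6:35 AM–4:56 PM = 10 h 21 min; less 30 min break → 9 h 51 min
Sun: 5:56 AM–2:22 PM = 8 h 26 min; less 75 min break → 7 h 11 min
Total: 3 h 41 min + 9 h 51 min + 7 h 11 min = 20 h 43 min.

20 h 43 min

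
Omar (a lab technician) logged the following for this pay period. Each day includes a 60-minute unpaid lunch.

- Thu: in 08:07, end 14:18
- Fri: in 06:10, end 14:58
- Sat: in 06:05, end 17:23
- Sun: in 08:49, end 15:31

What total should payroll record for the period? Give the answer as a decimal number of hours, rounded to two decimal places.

Thu: 08:07–14:18 = 6 h 11 min; less 60 min break → 5 h 11 min
Fri: 06:10–14:58 = 8 h 48 min; less 60 min break → 7 h 48 min
Sat: 06:05–17:23 = 11 h 18 min; less 60 min break → 10 h 18 min
Sun: 08:49–15:31 = 6 h 42 min; less 60 min break → 5 h 42 min
Total: 5 h 11 min + 7 h 48 min + 10 h 18 min + 5 h 42 min = 28 h 59 min.

28.98 hours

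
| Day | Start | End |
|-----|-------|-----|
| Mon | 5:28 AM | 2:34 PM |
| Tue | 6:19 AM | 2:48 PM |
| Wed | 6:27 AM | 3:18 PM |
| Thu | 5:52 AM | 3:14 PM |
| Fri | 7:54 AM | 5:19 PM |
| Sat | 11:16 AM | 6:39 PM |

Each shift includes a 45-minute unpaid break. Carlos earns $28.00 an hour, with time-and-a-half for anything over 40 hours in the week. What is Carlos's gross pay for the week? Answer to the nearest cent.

$1460.20

Mon: 5:28 AM–2:34 PM = 9 h 6 min; less 45 min break → 8 h 21 min
Tue: 6:19 AM–2:48 PM = 8 h 29 min; less 45 min break → 7 h 44 min
Wed: 6:27 AM–3:18 PM = 8 h 51 min; less 45 min break → 8 h 6 min
Thu: 5:52 AM–3:14 PM = 9 h 22 min; less 45 min break → 8 h 37 min
Fri: 7:54 AM–5:19 PM = 9 h 25 min; less 45 min break → 8 h 40 min
Sat: 11:16 AM–6:39 PM = 7 h 23 min; less 45 min break → 6 h 38 min
Total worked: 48 h 6 min = 2886 min.
Regular 40 h 0 min = 2400 min at $28.00/h; overtime 8 h 6 min = 486 min at $42.00/h.
Pay = (2400 × $28.00 + 486 × $42.00) ÷ 60 = $1460.20.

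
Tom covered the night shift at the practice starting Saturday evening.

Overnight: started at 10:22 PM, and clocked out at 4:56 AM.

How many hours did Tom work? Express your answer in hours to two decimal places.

Overnight: 10:22 PM → midnight = 1 h 38 min; midnight → 4:56 AM = 4 h 56 min; span 6 h 34 min

6.57 hours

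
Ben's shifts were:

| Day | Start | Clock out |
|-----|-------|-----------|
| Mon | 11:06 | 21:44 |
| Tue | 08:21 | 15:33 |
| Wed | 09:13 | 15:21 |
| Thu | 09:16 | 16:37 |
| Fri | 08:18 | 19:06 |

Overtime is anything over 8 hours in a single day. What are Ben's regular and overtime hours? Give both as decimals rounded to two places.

Mon: 11:06–21:44 = 10 h 38 min
Tue: 08:21–15:33 = 7 h 12 min
Wed: 09:13–15:21 = 6 h 8 min
Thu: 09:16–16:37 = 7 h 21 min
Fri: 08:18–19:06 = 10 h 48 min
Mon reg 8 h 0 min / OT 2 h 38 min; Tue reg 7 h 12 min / OT 0 h 0 min; Wed reg 6 h 8 min / OT 0 h 0 min; Thu reg 7 h 21 min / OT 0 h 0 min; Fri reg 8 h 0 min / OT 2 h 48 min.
Totals: regular 36 h 41 min, overtime 5 h 26 min.

Regular 36.68 hours, overtime 5.43 hours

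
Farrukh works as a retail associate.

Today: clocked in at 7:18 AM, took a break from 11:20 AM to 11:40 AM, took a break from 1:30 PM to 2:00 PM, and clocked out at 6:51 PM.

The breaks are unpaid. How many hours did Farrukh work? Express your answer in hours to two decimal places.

Today: 7:18 AM–6:51 PM = 11 h 33 min; less 50 min break → 10 h 43 min

10.72 hours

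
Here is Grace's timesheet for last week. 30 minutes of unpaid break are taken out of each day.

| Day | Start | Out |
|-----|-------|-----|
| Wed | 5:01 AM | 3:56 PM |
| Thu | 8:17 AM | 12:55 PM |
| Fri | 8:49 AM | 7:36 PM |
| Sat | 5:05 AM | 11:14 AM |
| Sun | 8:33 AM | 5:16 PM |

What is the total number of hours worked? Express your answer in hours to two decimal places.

38.70 hours

Wed: 5:01 AM–3:56 PM = 10 h 55 min; less 30 min break → 10 h 25 min
Thu: 8:17 AM–12:55 PM = 4 h 38 min; less 30 min break → 4 h 8 min
Fri: 8:49 AM–7:36 PM = 10 h 47 min; less 30 min break → 10 h 17 min
Sat: 5:05 AM–11:14 AM = 6 h 9 min; less 30 min break → 5 h 39 min
Sun: 8:33 AM–5:16 PM = 8 h 43 min; less 30 min break → 8 h 13 min
Total: 10 h 25 min + 4 h 8 min + 10 h 17 min + 5 h 39 min + 8 h 13 min = 38 h 42 min.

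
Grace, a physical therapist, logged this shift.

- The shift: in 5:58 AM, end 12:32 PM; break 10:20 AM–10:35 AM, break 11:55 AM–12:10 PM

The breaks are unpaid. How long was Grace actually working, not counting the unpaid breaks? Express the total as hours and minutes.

6 h 4 min

The shift: 5:58 AM–12:32 PM = 6 h 34 min; less 30 min break → 6 h 4 min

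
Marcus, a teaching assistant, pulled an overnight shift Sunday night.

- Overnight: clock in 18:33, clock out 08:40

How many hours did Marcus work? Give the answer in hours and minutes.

Overnight: 18:33 → midnight = 5 h 27 min; midnight → 08:40 = 8 h 40 min; span 14 h 7 min

14 h 7 min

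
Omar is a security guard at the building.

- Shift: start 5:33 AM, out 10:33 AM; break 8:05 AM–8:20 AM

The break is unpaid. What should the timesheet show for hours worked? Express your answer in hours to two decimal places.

Shift: 5:33 AM–10:33 AM = 5 h 0 min; less 15 min break → 4 h 45 min

4.75 hours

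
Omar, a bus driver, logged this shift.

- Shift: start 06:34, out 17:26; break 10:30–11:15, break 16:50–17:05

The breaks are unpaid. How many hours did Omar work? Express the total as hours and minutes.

Shift: 06:34–17:26 = 10 h 52 min; less 60 min break → 9 h 52 min

9 h 52 min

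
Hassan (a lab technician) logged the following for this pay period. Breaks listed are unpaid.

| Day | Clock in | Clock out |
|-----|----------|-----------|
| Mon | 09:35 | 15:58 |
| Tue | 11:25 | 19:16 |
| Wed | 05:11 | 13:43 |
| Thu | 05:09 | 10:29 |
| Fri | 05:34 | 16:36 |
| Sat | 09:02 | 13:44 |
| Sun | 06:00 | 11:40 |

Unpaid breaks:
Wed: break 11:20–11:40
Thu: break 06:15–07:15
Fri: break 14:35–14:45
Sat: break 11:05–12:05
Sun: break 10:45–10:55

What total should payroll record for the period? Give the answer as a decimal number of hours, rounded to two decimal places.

Mon: 09:35–15:58 = 6 h 23 min
Tue: 11:25–19:16 = 7 h 51 min
Wed: 05:11–13:43 = 8 h 32 min; less 20 min break → 8 h 12 min
Thu: 05:09–10:29 = 5 h 20 min; less 60 min break → 4 h 20 min
Fri: 05:34–16:36 = 11 h 2 min; less 10 min break → 10 h 52 min
Sat: 09:02–13:44 = 4 h 42 min; less 60 min break → 3 h 42 min
Sun: 06:00–11:40 = 5 h 40 min; less 10 min break → 5 h 30 min
Total: 6 h 23 min + 7 h 51 min + 8 h 12 min + 4 h 20 min + 10 h 52 min + 3 h 42 min + 5 h 30 min = 46 h 50 min.

46.83 hours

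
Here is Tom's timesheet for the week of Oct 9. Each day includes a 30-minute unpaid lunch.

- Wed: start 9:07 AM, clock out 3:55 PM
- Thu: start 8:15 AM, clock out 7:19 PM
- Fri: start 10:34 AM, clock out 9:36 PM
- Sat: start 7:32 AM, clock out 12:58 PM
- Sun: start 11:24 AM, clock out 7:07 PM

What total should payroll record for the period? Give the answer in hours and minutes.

39 h 33 min

Wed: 9:07 AM–3:55 PM = 6 h 48 min; less 30 min break → 6 h 18 min
Thu: 8:15 AM–7:19 PM = 11 h 4 min; less 30 min break → 10 h 34 min
Fri: 10:34 AM–9:36 PM = 11 h 2 min; less 30 min break → 10 h 32 min
Sat: 7:32 AM–12:58 PM = 5 h 26 min; less 30 min break → 4 h 56 min
Sun: 11:24 AM–7:07 PM = 7 h 43 min; less 30 min break → 7 h 13 min
Total: 6 h 18 min + 10 h 34 min + 10 h 32 min + 4 h 56 min + 7 h 13 min = 39 h 33 min.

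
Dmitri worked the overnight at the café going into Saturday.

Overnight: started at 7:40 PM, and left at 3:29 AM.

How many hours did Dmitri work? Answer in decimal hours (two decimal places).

7.82 hours

Overnight: 7:40 PM → midnight = 4 h 20 min; midnight → 3:29 AM = 3 h 29 min; span 7 h 49 min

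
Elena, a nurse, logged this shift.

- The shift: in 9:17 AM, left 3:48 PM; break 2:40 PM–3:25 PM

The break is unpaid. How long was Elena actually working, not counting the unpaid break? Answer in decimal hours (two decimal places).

The shift: 9:17 AM–3:48 PM = 6 h 31 min; less 45 min break → 5 h 46 min

5.77 hours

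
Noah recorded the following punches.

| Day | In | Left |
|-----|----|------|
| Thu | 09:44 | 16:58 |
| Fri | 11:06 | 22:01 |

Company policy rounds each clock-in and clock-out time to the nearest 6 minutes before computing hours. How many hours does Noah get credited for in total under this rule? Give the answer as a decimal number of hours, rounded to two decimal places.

Thu: in 09:44→09:42, out 16:58→17:00; 7 h 18 min
Fri: in 11:06→11:06, out 22:01→22:00; 10 h 54 min
Total credited: 18 h 12 min.

18.20 hours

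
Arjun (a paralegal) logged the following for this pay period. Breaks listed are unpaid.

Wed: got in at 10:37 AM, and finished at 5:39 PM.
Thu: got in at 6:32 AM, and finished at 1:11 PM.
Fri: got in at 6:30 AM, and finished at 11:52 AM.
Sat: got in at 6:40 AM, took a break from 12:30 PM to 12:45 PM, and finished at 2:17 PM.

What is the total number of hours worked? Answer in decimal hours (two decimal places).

Wed: 10:37 AM–5:39 PM = 7 h 2 min
Thu: 6:32 AM–1:11 PM = 6 h 39 min
Fri: 6:30 AM–11:52 AM = 5 h 22 min
Sat: 6:40 AM–2:17 PM = 7 h 37 min; less 15 min break → 7 h 22 min
Total: 7 h 2 min + 6 h 39 min + 5 h 22 min + 7 h 22 min = 26 h 25 min.

26.42 hours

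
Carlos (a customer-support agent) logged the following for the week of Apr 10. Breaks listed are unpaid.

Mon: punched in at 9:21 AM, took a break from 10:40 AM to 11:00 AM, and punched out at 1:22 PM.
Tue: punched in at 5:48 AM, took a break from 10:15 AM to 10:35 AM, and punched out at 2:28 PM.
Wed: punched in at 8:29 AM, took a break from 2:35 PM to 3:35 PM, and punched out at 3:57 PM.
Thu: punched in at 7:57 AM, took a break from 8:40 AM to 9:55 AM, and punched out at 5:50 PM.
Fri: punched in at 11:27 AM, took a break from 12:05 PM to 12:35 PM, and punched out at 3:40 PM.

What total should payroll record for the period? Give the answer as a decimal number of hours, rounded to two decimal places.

30.83 hours

Mon: 9:21 AM–1:22 PM = 4 h 1 min; less 20 min break → 3 h 41 min
Tue: 5:48 AM–2:28 PM = 8 h 40 min; less 20 min break → 8 h 20 min
Wed: 8:29 AM–3:57 PM = 7 h 28 min; less 60 min break → 6 h 28 min
Thu: 7:57 AM–5:50 PM = 9 h 53 min; less 75 min break → 8 h 38 min
Fri: 11:27 AM–3:40 PM = 4 h 13 min; less 30 min break → 3 h 43 min
Total: 3 h 41 min + 8 h 20 min + 6 h 28 min + 8 h 38 min + 3 h 43 min = 30 h 50 min.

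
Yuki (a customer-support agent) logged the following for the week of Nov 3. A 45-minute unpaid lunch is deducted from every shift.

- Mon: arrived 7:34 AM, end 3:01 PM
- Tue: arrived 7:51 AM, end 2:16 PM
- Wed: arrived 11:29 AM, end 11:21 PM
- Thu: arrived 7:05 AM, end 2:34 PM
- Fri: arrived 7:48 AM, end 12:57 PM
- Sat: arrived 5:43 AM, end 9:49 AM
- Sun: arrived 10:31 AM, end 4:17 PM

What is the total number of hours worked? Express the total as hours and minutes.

Mon: 7:34 AM–3:01 PM = 7 h 27 min; less 45 min break → 6 h 42 min
Tue: 7:51 AM–2:16 PM = 6 h 25 min; less 45 min break → 5 h 40 min
Wed: 11:29 AM–11:21 PM = 11 h 52 min; less 45 min break → 11 h 7 min
Thu: 7:05 AM–2:34 PM = 7 h 29 min; less 45 min break → 6 h 44 min
Fri: 7:48 AM–12:57 PM = 5 h 9 min; less 45 min break → 4 h 24 min
Sat: 5:43 AM–9:49 AM = 4 h 6 min; less 45 min break → 3 h 21 min
Sun: 10:31 AM–4:17 PM = 5 h 46 min; less 45 min break → 5 h 1 min
Total: 6 h 42 min + 5 h 40 min + 11 h 7 min + 6 h 44 min + 4 h 24 min + 3 h 21 min + 5 h 1 min = 42 h 59 min.

42 h 59 min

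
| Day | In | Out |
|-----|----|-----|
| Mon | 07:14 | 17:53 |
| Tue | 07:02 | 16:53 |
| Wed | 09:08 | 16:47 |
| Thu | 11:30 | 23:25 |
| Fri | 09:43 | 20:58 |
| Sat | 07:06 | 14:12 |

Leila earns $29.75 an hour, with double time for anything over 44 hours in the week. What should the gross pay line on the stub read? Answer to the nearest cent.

Mon: 07:14–17:53 = 10 h 39 min
Tue: 07:02–16:53 = 9 h 51 min
Wed: 09:08–16:47 = 7 h 39 min
Thu: 11:30–23:25 = 11 h 55 min
Fri: 09:43–20:58 = 11 h 15 min
Sat: 07:06–14:12 = 7 h 6 min
Total worked: 58 h 25 min = 3505 min.
Regular 44 h 0 min = 2640 min at $29.75/h; overtime 14 h 25 min = 865 min at $59.50/h.
Pay = (2640 × $29.75 + 865 × $59.50) ÷ 60 = $2166.79.

$2166.79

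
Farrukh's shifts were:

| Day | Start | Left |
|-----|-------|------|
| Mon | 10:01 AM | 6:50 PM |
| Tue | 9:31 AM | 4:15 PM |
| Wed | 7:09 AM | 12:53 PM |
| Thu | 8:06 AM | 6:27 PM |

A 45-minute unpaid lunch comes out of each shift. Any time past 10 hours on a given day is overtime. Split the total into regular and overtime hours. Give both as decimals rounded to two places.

Regular 28.63 hours, overtime 0.00 hours

Mon: 10:01 AM–6:50 PM = 8 h 49 min; less 45 min break → 8 h 4 min
Tue: 9:31 AM–4:15 PM = 6 h 44 min; less 45 min break → 5 h 59 min
Wed: 7:09 AM–12:53 PM = 5 h 44 min; less 45 min break → 4 h 59 min
Thu: 8:06 AM–6:27 PM = 10 h 21 min; less 45 min break → 9 h 36 min
Mon reg 8 h 4 min / OT 0 h 0 min; Tue reg 5 h 59 min / OT 0 h 0 min; Wed reg 4 h 59 min / OT 0 h 0 min; Thu reg 9 h 36 min / OT 0 h 0 min.
Totals: regular 28 h 38 min, overtime 0 h 0 min.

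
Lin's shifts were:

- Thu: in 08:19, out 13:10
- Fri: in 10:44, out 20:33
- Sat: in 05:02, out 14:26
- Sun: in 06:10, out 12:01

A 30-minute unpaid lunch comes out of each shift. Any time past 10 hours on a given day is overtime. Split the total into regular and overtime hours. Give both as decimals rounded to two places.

Thu: 08:19–13:10 = 4 h 51 min; less 30 min break → 4 h 21 min
Fri: 10:44–20:33 = 9 h 49 min; less 30 min break → 9 h 19 min
Sat: 05:02–14:26 = 9 h 24 min; less 30 min break → 8 h 54 min
Sun: 06:10–12:01 = 5 h 51 min; less 30 min break → 5 h 21 min
Thu reg 4 h 21 min / OT 0 h 0 min; Fri reg 9 h 19 min / OT 0 h 0 min; Sat reg 8 h 54 min / OT 0 h 0 min; Sun reg 5 h 21 min / OT 0 h 0 min.
Totals: regular 27 h 55 min, overtime 0 h 0 min.

Regular 27.92 hours, overtime 0.00 hours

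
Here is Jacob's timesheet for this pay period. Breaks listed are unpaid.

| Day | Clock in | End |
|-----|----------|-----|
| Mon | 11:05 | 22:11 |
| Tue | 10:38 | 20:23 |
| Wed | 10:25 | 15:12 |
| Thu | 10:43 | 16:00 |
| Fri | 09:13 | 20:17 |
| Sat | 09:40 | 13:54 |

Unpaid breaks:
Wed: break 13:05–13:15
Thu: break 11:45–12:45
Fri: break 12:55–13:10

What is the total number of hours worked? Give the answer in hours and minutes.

Mon: 11:05–22:11 = 11 h 6 min
Tue: 10:38–20:23 = 9 h 45 min
Wed: 10:25–15:12 = 4 h 47 min; less 10 min break → 4 h 37 min
Thu: 10:43–16:00 = 5 h 17 min; less 60 min break → 4 h 17 min
Fri: 09:13–20:17 = 11 h 4 min; less 15 min break → 10 h 49 min
Sat: 09:40–13:54 = 4 h 14 min
Total: 11 h 6 min + 9 h 45 min + 4 h 37 min + 4 h 17 min + 10 h 49 min + 4 h 14 min = 44 h 48 min.

44 h 48 min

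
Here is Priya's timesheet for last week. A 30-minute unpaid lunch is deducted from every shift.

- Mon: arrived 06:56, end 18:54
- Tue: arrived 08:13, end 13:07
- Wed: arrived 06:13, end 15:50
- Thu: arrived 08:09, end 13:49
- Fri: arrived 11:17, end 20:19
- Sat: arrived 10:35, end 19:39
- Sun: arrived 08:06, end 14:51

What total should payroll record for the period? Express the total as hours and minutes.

53 h 30 min

Mon: 06:56–18:54 = 11 h 58 min; less 30 min break → 11 h 28 min
Tue: 08:13–13:07 = 4 h 54 min; less 30 min break → 4 h 24 min
Wed: 06:13–15:50 = 9 h 37 min; less 30 min break → 9 h 7 min
Thu: 08:09–13:49 = 5 h 40 min; less 30 min break → 5 h 10 min
Fri: 11:17–20:19 = 9 h 2 min; less 30 min break → 8 h 32 min
Sat: 10:35–19:39 = 9 h 4 min; less 30 min break → 8 h 34 min
Sun: 08:06–14:51 = 6 h 45 min; less 30 min break → 6 h 15 min
Total: 11 h 28 min + 4 h 24 min + 9 h 7 min + 5 h 10 min + 8 h 32 min + 8 h 34 min + 6 h 15 min = 53 h 30 min.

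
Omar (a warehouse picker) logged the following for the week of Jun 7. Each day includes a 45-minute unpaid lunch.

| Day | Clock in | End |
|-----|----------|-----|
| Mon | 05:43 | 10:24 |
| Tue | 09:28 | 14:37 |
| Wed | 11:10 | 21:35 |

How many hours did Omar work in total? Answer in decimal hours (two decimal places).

18.00 hours

Mon: 05:43–10:24 = 4 h 41 min; less 45 min break → 3 h 56 min
Tue: 09:28–14:37 = 5 h 9 min; less 45 min break → 4 h 24 min
Wed: 11:10–21:35 = 10 h 25 min; less 45 min break → 9 h 40 min
Total: 3 h 56 min + 4 h 24 min + 9 h 40 min = 18 h 0 min.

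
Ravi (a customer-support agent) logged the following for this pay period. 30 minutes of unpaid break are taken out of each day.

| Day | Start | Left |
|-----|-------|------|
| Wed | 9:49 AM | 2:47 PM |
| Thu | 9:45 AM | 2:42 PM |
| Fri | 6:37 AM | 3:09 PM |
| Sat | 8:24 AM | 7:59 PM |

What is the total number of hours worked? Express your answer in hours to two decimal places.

28.03 hours

Wed: 9:49 AM–2:47 PM = 4 h 58 min; less 30 min break → 4 h 28 min
Thu: 9:45 AM–2:42 PM = 4 h 57 min; less 30 min break → 4 h 27 min
Fri: 6:37 AM–3:09 PM = 8 h 32 min; less 30 min break → 8 h 2 min
Sat: 8:24 AM–7:59 PM = 11 h 35 min; less 30 min break → 11 h 5 min
Total: 4 h 28 min + 4 h 27 min + 8 h 2 min + 11 h 5 min = 28 h 2 min.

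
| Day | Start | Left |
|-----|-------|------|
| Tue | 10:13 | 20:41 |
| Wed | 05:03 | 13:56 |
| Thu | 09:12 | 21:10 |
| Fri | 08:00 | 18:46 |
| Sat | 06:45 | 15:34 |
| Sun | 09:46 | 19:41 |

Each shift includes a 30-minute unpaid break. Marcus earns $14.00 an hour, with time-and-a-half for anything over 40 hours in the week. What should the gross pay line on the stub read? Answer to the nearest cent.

Tue: 10:13–20:41 = 10 h 28 min; less 30 min break → 9 h 58 min
Wed: 05:03–13:56 = 8 h 53 min; less 30 min break → 8 h 23 min
Thu: 09:12–21:10 = 11 h 58 min; less 30 min break → 11 h 28 min
Fri: 08:00–18:46 = 10 h 46 min; less 30 min break → 10 h 16 min
Sat: 06:45–15:34 = 8 h 49 min; less 30 min break → 8 h 19 min
Sun: 09:46–19:41 = 9 h 55 min; less 30 min break → 9 h 25 min
Total worked: 57 h 49 min = 3469 min.
Regular 40 h 0 min = 2400 min at $14.00/h; overtime 17 h 49 min = 1069 min at $21.00/h.
Pay = (2400 × $14.00 + 1069 × $21.00) ÷ 60 = $934.15.

$934.15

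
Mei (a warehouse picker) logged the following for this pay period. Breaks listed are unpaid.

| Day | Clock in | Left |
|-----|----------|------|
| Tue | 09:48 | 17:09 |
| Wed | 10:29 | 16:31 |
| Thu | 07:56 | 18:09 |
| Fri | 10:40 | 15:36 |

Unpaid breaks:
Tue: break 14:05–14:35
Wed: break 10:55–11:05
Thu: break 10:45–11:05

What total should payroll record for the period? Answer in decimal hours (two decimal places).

27.53 hours

Tue: 09:48–17:09 = 7 h 21 min; less 30 min break → 6 h 51 min
Wed: 10:29–16:31 = 6 h 2 min; less 10 min break → 5 h 52 min
Thu: 07:56–18:09 = 10 h 13 min; less 20 min break → 9 h 53 min
Fri: 10:40–15:36 = 4 h 56 min
Total: 6 h 51 min + 5 h 52 min + 9 h 53 min + 4 h 56 min = 27 h 32 min.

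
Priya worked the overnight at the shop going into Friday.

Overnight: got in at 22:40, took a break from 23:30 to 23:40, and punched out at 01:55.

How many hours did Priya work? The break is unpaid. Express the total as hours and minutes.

Overnight: 22:40 → midnight = 1 h 20 min; midnight → 01:55 = 1 h 55 min; span 3 h 15 min; less 10 min break → 3 h 5 min

3 h 5 min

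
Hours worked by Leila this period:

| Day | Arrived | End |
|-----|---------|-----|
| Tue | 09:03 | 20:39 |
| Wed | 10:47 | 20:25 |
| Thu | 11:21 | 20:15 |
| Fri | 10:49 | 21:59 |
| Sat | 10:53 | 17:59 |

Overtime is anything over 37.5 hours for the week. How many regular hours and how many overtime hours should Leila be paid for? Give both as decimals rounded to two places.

Tue: 09:03–20:39 = 11 h 36 min
Wed: 10:47–20:25 = 9 h 38 min
Thu: 11:21–20:15 = 8 h 54 min
Fri: 10:49–21:59 = 11 h 10 min
Sat: 10:53–17:59 = 7 h 6 min
Total worked: 48 h 24 min = 48.40 h.
Threshold 37.5 h → overtime 10 h 54 min, regular 37 h 30 min.

Regular 37.50 hours, overtime 10.90 hours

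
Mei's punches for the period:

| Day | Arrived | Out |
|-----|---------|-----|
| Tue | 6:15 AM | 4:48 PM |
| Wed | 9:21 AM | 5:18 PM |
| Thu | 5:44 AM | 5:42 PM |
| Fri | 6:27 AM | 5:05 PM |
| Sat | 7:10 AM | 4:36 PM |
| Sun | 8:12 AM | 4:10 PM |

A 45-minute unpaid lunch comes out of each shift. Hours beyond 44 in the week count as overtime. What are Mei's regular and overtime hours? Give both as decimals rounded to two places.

Tue: 6:15 AM–4:48 PM = 10 h 33 min; less 45 min break → 9 h 48 min
Wed: 9:21 AM–5:18 PM = 7 h 57 min; less 45 min break → 7 h 12 min
Thu: 5:44 AM–5:42 PM = 11 h 58 min; less 45 min break → 11 h 13 min
Fri: 6:27 AM–5:05 PM = 10 h 38 min; less 45 min break → 9 h 53 min
Sat: 7:10 AM–4:36 PM = 9 h 26 min; less 45 min break → 8 h 41 min
Sun: 8:12 AM–4:10 PM = 7 h 58 min; less 45 min break → 7 h 13 min
Total worked: 54 h 0 min = 54.00 h.
Threshold 44 h → overtime 10 h 0 min, regular 44 h 0 min.

Regular 44.00 hours, overtime 10.00 hours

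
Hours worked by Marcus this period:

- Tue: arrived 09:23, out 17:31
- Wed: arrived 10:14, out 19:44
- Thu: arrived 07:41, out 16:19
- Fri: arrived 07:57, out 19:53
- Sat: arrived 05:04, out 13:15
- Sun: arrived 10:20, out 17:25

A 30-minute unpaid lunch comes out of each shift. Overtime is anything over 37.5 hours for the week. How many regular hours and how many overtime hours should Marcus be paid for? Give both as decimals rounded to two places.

Tue: 09:23–17:31 = 8 h 8 min; less 30 min break → 7 h 38 min
Wed: 10:14–19:44 = 9 h 30 min; less 30 min break → 9 h 0 min
Thu: 07:41–16:19 = 8 h 38 min; less 30 min break → 8 h 8 min
Fri: 07:57–19:53 = 11 h 56 min; less 30 min break → 11 h 26 min
Sat: 05:04–13:15 = 8 h 11 min; less 30 min break → 7 h 41 min
Sun: 10:20–17:25 = 7 h 5 min; less 30 min break → 6 h 35 min
Total worked: 50 h 28 min = 50.47 h.
Threshold 37.5 h → overtime 12 h 58 min, regular 37 h 30 min.

Regular 37.50 hours, overtime 12.97 hours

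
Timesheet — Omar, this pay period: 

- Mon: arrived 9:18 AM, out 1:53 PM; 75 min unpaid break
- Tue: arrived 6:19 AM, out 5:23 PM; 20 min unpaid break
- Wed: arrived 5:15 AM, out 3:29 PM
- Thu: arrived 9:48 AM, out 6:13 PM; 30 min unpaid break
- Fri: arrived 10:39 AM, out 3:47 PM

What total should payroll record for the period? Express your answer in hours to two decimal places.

Mon: 9:18 AM–1:53 PM = 4 h 35 min; less 75 min break → 3 h 20 min
Tue: 6:19 AM–5:23 PM = 11 h 4 min; less 20 min break → 10 h 44 min
Wed: 5:15 AM–3:29 PM = 10 h 14 min
Thu: 9:48 AM–6:13 PM = 8 h 25 min; less 30 min break → 7 h 55 min
Fri: 10:39 AM–3:47 PM = 5 h 8 min
Total: 3 h 20 min + 10 h 44 min + 10 h 14 min + 7 h 55 min + 5 h 8 min = 37 h 21 min.

37.35 hours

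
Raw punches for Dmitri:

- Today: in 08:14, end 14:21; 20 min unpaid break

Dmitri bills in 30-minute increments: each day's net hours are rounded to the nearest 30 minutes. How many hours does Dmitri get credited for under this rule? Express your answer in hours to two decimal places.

Today: 08:14–14:21 = 6 h 7 min − 20 min = 5 h 47 min → rounds to 6 h 0 min

6.00 hours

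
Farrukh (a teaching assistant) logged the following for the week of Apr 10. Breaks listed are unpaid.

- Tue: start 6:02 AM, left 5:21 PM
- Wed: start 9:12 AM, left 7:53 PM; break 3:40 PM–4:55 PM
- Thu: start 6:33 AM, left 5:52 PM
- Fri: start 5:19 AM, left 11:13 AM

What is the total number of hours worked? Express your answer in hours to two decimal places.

Tue: 6:02 AM–5:21 PM = 11 h 19 min
Wed: 9:12 AM–7:53 PM = 10 h 41 min; less 75 min break → 9 h 26 min
Thu: 6:33 AM–5:52 PM = 11 h 19 min
Fri: 5:19 AM–11:13 AM = 5 h 54 min
Total: 11 h 19 min + 9 h 26 min + 11 h 19 min + 5 h 54 min = 37 h 58 min.

37.97 hours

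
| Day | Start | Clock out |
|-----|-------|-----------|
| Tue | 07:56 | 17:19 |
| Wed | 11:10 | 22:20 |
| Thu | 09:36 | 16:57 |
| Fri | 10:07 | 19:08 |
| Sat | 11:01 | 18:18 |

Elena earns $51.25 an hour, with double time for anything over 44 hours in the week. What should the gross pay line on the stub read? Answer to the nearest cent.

Tue: 07:56–17:19 = 9 h 23 min
Wed: 11:10–22:20 = 11 h 10 min
Thu: 09:36–16:57 = 7 h 21 min
Fri: 10:07–19:08 = 9 h 1 min
Sat: 11:01–18:18 = 7 h 17 min
Total worked: 44 h 12 min = 2652 min.
Regular 44 h 0 min = 2640 min at $51.25/h; overtime 0 h 12 min = 12 min at $102.50/h.
Pay = (2640 × $51.25 + 12 × $102.50) ÷ 60 = $2275.50.

$2275.50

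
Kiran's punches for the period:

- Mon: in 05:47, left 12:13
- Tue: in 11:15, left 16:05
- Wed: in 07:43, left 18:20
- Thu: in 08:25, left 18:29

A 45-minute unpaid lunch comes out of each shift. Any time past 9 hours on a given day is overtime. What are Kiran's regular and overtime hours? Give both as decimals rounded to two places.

Regular 27.77 hours, overtime 1.18 hours

Mon: 05:47–12:13 = 6 h 26 min; less 45 min break → 5 h 41 min
Tue: 11:15–16:05 = 4 h 50 min; less 45 min break → 4 h 5 min
Wed: 07:43–18:20 = 10 h 37 min; less 45 min break → 9 h 52 min
Thu: 08:25–18:29 = 10 h 4 min; less 45 min break → 9 h 19 min
Mon reg 5 h 41 min / OT 0 h 0 min; Tue reg 4 h 5 min / OT 0 h 0 min; Wed reg 9 h 0 min / OT 0 h 52 min; Thu reg 9 h 0 min / OT 0 h 19 min.
Totals: regular 27 h 46 min, overtime 1 h 11 min.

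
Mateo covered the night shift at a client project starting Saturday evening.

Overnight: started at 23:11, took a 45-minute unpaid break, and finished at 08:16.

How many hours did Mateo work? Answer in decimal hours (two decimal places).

8.33 hours

Overnight: 23:11 → midnight = 0 h 49 min; midnight → 08:16 = 8 h 16 min; span 9 h 5 min; less 45 min break → 8 h 20 min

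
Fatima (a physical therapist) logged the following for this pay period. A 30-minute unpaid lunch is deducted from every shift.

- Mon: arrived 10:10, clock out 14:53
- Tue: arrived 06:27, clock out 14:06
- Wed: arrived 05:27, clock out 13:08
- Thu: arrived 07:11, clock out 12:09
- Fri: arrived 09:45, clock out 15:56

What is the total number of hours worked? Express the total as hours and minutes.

Mon: 10:10–14:53 = 4 h 43 min; less 30 min break → 4 h 13 min
Tue: 06:27–14:06 = 7 h 39 min; less 30 min break → 7 h 9 min
Wed: 05:27–13:08 = 7 h 41 min; less 30 min break → 7 h 11 min
Thu: 07:11–12:09 = 4 h 58 min; less 30 min break → 4 h 28 min
Fri: 09:45–15:56 = 6 h 11 min; less 30 min break → 5 h 41 min
Total: 4 h 13 min + 7 h 9 min + 7 h 11 min + 4 h 28 min + 5 h 41 min = 28 h 42 min.

28 h 42 min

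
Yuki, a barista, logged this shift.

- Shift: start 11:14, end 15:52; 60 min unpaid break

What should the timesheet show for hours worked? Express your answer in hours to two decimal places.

3.63 hours

Shift: 11:14–15:52 = 4 h 38 min; less 60 min break → 3 h 38 min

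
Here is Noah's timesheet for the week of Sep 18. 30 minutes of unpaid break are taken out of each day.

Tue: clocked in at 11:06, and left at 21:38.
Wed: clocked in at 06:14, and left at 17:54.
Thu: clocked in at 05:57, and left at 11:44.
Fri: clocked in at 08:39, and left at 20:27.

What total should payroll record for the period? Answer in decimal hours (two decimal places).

37.78 hours

Tue: 11:06–21:38 = 10 h 32 min; less 30 min break → 10 h 2 min
Wed: 06:14–17:54 = 11 h 40 min; less 30 min break → 11 h 10 min
Thu: 05:57–11:44 = 5 h 47 min; less 30 min break → 5 h 17 min
Fri: 08:39–20:27 = 11 h 48 min; less 30 min break → 11 h 18 min
Total: 10 h 2 min + 11 h 10 min + 5 h 17 min + 11 h 18 min = 37 h 47 min.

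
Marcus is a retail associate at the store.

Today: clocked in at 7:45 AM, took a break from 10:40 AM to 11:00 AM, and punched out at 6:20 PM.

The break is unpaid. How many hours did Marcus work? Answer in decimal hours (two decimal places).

Today: 7:45 AM–6:20 PM = 10 h 35 min; less 20 min break → 10 h 15 min

10.25 hours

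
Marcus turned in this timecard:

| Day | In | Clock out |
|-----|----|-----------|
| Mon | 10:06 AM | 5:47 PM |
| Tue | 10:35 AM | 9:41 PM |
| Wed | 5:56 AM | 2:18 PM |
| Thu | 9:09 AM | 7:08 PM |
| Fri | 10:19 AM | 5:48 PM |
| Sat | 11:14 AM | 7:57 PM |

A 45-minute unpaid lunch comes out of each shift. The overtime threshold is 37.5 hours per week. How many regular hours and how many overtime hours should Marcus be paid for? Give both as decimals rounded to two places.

Mon: 10:06 AM–5:47 PM = 7 h 41 min; less 45 min break → 6 h 56 min
Tue: 10:35 AM–9:41 PM = 11 h 6 min; less 45 min break → 10 h 21 min
Wed: 5:56 AM–2:18 PM = 8 h 22 min; less 45 min break → 7 h 37 min
Thu: 9:09 AM–7:08 PM = 9 h 59 min; less 45 min break → 9 h 14 min
Fri: 10:19 AM–5:48 PM = 7 h 29 min; less 45 min break → 6 h 44 min
Sat: 11:14 AM–7:57 PM = 8 h 43 min; less 45 min break → 7 h 58 min
Total worked: 48 h 50 min = 48.83 h.
Threshold 37.5 h → overtime 11 h 20 min, regular 37 h 30 min.

Regular 37.50 hours, overtime 11.33 hours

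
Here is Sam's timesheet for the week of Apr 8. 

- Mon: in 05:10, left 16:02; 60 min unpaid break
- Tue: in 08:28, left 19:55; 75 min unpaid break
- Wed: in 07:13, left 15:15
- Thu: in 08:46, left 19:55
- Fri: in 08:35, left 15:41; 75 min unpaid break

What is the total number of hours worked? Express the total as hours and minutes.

45 h 6 min

Mon: 05:10–16:02 = 10 h 52 min; less 60 min break → 9 h 52 min
Tue: 08:28–19:55 = 11 h 27 min; less 75 min break → 10 h 12 min
Wed: 07:13–15:15 = 8 h 2 min
Thu: 08:46–19:55 = 11 h 9 min
Fri: 08:35–15:41 = 7 h 6 min; less 75 min break → 5 h 51 min
Total: 9 h 52 min + 10 h 12 min + 8 h 2 min + 11 h 9 min + 5 h 51 min = 45 h 6 min.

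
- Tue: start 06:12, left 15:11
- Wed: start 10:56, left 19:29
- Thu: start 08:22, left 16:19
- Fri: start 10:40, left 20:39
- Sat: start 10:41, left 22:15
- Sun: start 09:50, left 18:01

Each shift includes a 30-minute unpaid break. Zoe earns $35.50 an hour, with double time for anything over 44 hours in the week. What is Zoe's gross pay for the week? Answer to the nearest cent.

$2145.38

Tue: 06:12–15:11 = 8 h 59 min; less 30 min break → 8 h 29 min
Wed: 10:56–19:29 = 8 h 33 min; less 30 min break → 8 h 3 min
Thu: 08:22–16:19 = 7 h 57 min; less 30 min break → 7 h 27 min
Fri: 10:40–20:39 = 9 h 59 min; less 30 min break → 9 h 29 min
Sat: 10:41–22:15 = 11 h 34 min; less 30 min break → 11 h 4 min
Sun: 09:50–18:01 = 8 h 11 min; less 30 min break → 7 h 41 min
Total worked: 52 h 13 min = 3133 min.
Regular 44 h 0 min = 2640 min at $35.50/h; overtime 8 h 13 min = 493 min at $71.00/h.
Pay = (2640 × $35.50 + 493 × $71.00) ÷ 60 = $2145.38.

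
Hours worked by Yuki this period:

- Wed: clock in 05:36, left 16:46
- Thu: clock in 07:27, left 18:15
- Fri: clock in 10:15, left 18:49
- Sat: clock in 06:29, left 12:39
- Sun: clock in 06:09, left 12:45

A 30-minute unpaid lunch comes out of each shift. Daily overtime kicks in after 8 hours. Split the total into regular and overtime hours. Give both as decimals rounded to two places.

Wed: 05:36–16:46 = 11 h 10 min; less 30 min break → 10 h 40 min
Thu: 07:27–18:15 = 10 h 48 min; less 30 min break → 10 h 18 min
Fri: 10:15–18:49 = 8 h 34 min; less 30 min break → 8 h 4 min
Sat: 06:29–12:39 = 6 h 10 min; less 30 min break → 5 h 40 min
Sun: 06:09–12:45 = 6 h 36 min; less 30 min break → 6 h 6 min
Wed reg 8 h 0 min / OT 2 h 40 min; Thu reg 8 h 0 min / OT 2 h 18 min; Fri reg 8 h 0 min / OT 0 h 4 min; Sat reg 5 h 40 min / OT 0 h 0 min; Sun reg 6 h 6 min / OT 0 h 0 min.
Totals: regular 35 h 46 min, overtime 5 h 2 min.

Regular 35.77 hours, overtime 5.03 hours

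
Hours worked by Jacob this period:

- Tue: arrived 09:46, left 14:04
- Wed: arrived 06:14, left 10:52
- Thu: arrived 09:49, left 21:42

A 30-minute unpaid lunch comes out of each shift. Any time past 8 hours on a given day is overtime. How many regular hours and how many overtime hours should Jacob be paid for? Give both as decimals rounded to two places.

Tue: 09:46–14:04 = 4 h 18 min; less 30 min break → 3 h 48 min
Wed: 06:14–10:52 = 4 h 38 min; less 30 min break → 4 h 8 min
Thu: 09:49–21:42 = 11 h 53 min; less 30 min break → 11 h 23 min
Tue reg 3 h 48 min / OT 0 h 0 min; Wed reg 4 h 8 min / OT 0 h 0 min; Thu reg 8 h 0 min / OT 3 h 23 min.
Totals: regular 15 h 56 min, overtime 3 h 23 min.

Regular 15.93 hours, overtime 3.38 hours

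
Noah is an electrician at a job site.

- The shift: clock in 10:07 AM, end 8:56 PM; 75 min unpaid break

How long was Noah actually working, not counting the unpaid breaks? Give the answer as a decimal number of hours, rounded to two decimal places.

The shift: 10:07 AM–8:56 PM = 10 h 49 min; less 75 min break → 9 h 34 min

9.57 hours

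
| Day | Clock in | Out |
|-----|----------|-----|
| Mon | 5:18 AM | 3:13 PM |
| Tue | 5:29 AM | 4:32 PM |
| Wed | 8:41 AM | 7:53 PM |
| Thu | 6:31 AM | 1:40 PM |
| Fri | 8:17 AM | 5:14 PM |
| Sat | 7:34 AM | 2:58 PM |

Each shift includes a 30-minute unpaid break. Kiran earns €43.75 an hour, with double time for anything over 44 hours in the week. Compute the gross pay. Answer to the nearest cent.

Mon: 5:18 AM–3:13 PM = 9 h 55 min; less 30 min break → 9 h 25 min
Tue: 5:29 AM–4:32 PM = 11 h 3 min; less 30 min break → 10 h 33 min
Wed: 8:41 AM–7:53 PM = 11 h 12 min; less 30 min break → 10 h 42 min
Thu: 6:31 AM–1:40 PM = 7 h 9 min; less 30 min break → 6 h 39 min
Fri: 8:17 AM–5:14 PM = 8 h 57 min; less 30 min break → 8 h 27 min
Sat: 7:34 AM–2:58 PM = 7 h 24 min; less 30 min break → 6 h 54 min
Total worked: 52 h 40 min = 3160 min.
Regular 44 h 0 min = 2640 min at €43.75/h; overtime 8 h 40 min = 520 min at €87.50/h.
Pay = (2640 × €43.75 + 520 × €87.50) ÷ 60 = €2683.33.

€2683.33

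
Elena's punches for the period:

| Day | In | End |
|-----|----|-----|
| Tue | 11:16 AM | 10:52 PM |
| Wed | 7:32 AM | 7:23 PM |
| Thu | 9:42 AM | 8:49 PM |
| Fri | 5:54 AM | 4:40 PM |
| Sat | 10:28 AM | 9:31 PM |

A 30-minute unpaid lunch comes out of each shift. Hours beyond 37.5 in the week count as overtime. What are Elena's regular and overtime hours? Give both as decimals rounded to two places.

Regular 37.50 hours, overtime 16.38 hours

Tue: 11:16 AM–10:52 PM = 11 h 36 min; less 30 min break → 11 h 6 min
Wed: 7:32 AM–7:23 PM = 11 h 51 min; less 30 min break → 11 h 21 min
Thu: 9:42 AM–8:49 PM = 11 h 7 min; less 30 min break → 10 h 37 min
Fri: 5:54 AM–4:40 PM = 10 h 46 min; less 30 min break → 10 h 16 min
Sat: 10:28 AM–9:31 PM = 11 h 3 min; less 30 min break → 10 h 33 min
Total worked: 53 h 53 min = 53.88 h.
Threshold 37.5 h → overtime 16 h 23 min, regular 37 h 30 min.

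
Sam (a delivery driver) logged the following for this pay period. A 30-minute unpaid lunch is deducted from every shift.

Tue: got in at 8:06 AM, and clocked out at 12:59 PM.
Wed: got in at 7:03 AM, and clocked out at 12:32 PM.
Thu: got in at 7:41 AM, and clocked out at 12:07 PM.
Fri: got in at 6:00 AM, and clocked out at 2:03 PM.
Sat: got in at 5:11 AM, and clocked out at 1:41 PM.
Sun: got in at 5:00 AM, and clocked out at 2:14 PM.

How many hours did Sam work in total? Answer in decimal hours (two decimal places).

37.58 hours

Tue: 8:06 AM–12:59 PM = 4 h 53 min; less 30 min break → 4 h 23 min
Wed: 7:03 AM–12:32 PM = 5 h 29 min; less 30 min break → 4 h 59 min
Thu: 7:41 AM–12:07 PM = 4 h 26 min; less 30 min break → 3 h 56 min
Fri: 6:00 AM–2:03 PM = 8 h 3 min; less 30 min break → 7 h 33 min
Sat: 5:11 AM–1:41 PM = 8 h 30 min; less 30 min break → 8 h 0 min
Sun: 5:00 AM–2:14 PM = 9 h 14 min; less 30 min break → 8 h 44 min
Total: 4 h 23 min + 4 h 59 min + 3 h 56 min + 7 h 33 min + 8 h 0 min + 8 h 44 min = 37 h 35 min.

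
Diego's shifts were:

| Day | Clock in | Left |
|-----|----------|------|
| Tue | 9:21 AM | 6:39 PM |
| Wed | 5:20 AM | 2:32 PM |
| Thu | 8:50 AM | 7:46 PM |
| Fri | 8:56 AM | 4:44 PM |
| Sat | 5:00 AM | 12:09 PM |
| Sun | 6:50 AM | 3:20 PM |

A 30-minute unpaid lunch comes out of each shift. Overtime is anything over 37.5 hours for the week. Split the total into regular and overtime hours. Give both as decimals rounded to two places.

Regular 37.50 hours, overtime 12.38 hours

Tue: 9:21 AM–6:39 PM = 9 h 18 min; less 30 min break → 8 h 48 min
Wed: 5:20 AM–2:32 PM = 9 h 12 min; less 30 min break → 8 h 42 min
Thu: 8:50 AM–7:46 PM = 10 h 56 min; less 30 min break → 10 h 26 min
Fri: 8:56 AM–4:44 PM = 7 h 48 min; less 30 min break → 7 h 18 min
Sat: 5:00 AM–12:09 PM = 7 h 9 min; less 30 min break → 6 h 39 min
Sun: 6:50 AM–3:20 PM = 8 h 30 min; less 30 min break → 8 h 0 min
Total worked: 49 h 53 min = 49.88 h.
Threshold 37.5 h → overtime 12 h 23 min, regular 37 h 30 min.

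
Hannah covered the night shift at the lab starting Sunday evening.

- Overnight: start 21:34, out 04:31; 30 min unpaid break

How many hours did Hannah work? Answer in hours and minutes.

Overnight: 21:34 → midnight = 2 h 26 min; midnight → 04:31 = 4 h 31 min; span 6 h 57 min; less 30 min break → 6 h 27 min

6 h 27 min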